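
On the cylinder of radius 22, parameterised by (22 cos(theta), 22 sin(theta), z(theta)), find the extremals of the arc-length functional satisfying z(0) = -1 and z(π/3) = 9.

Parameterise the cylinder of radius R = 22 as
    r(θ) = (22 cos θ, 22 sin θ, z(θ)).
The arc-length element is
    ds = sqrt(484 + (dz/dθ)^2) dθ,
so the Lagrangian is L = sqrt(484 + z'^2).
L depends on z' only, not on z or θ, so ∂L/∂z = 0 and
    ∂L/∂z' = z' / sqrt(484 + z'^2).
The Euler-Lagrange equation gives
    d/dθ( z' / sqrt(484 + z'^2) ) = 0,
so z' is constant. Integrating once:
    z(θ) = a θ + b,
a helix on the cylinder (a straight line when the cylinder is unrolled). The constants a, b are determined by the endpoint conditions.
With endpoint conditions z(0) = -1 and z(π/3) = 9: from z(0) = b we get b = -1, and a·π/3 + -1 = 9 gives a = 30/π, so
    z(θ) = (30/π) θ − 1.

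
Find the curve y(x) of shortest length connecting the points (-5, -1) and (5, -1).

Arc-length functional: J[y] = ∫ sqrt(1 + (y')^2) dx.
Lagrangian L = sqrt(1 + (y')^2) has no explicit y dependence, so ∂L/∂y = 0 and the Euler-Lagrange equation gives
    d/dx( y' / sqrt(1 + (y')^2) ) = 0  ⇒  y' / sqrt(1 + (y')^2) = const.
Hence y' is constant, so y(x) is affine.
Fitting the endpoints (-5, -1) and (5, -1):
    slope m = ((-1) − (-1)) / (5 − (-5)) = 0,
    intercept c = (-1) − m·(-5) = -1.
Extremal: y(x) = -1.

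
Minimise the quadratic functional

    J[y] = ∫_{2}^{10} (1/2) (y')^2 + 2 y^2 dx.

The Lagrangian is L = (1/2) (y')^2 + 2 y^2.
Compute ∂L/∂y = 4y, ∂L/∂y' = y'.
The Euler-Lagrange equation d/dx(∂L/∂y') − ∂L/∂y = 0 reduces to
    y'' − 4 y = 0.
Its general solution is
    y(x) = A e^(2x) + B e^(−2x),
with A, B fixed by the endpoint conditions.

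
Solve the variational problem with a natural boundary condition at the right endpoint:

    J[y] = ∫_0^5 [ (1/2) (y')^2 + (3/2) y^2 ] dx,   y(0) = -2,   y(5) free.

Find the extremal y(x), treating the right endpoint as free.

The Lagrangian L = (1/2) (y')^2 + (3/2) y^2 gives
    ∂L/∂y = 3 y,   ∂L/∂y' = y'.
Euler-Lagrange: y'' − 3 y = 0.
With k = sqrt(3), the general solution is
    y(x) = A cosh(sqrt(3) x) + B sinh(sqrt(3) x).
Fixed left endpoint y(0) = -2 ⇒ A = -2.
The right endpoint x = 5 is free, so the natural (transversality) condition is ∂L/∂y' |_{x=5} = 0, i.e. y'(5) = 0.
Compute y'(x) = A k sinh(k x) + B k cosh(k x), so
    y'(5) = A k sinh(k·5) + B k cosh(k·5) = 0
    ⇒ B = −A tanh(k·5) = 2 tanh(sqrt(3)·5).
Therefore the extremal is
    y(x) = −2 cosh(sqrt(3) x) + 2 tanh(sqrt(3)·5) sinh(sqrt(3) x).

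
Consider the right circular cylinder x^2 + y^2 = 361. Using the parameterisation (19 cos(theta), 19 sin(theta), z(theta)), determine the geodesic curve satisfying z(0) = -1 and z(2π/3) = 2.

Parameterise the cylinder of radius R = 19 as
    r(θ) = (19 cos θ, 19 sin θ, z(θ)).
The arc-length element is
    ds = sqrt(361 + (dz/dθ)^2) dθ,
so the Lagrangian is L = sqrt(361 + z'^2).
L depends on z' only, not on z or θ, so ∂L/∂z = 0 and
    ∂L/∂z' = z' / sqrt(361 + z'^2).
The Euler-Lagrange equation gives
    d/dθ( z' / sqrt(361 + z'^2) ) = 0,
so z' is constant. Integrating once:
    z(θ) = a θ + b,
a helix on the cylinder (a straight line when the cylinder is unrolled). The constants a, b are determined by the endpoint conditions.
With endpoint conditions z(0) = -1 and z(2π/3) = 2: from z(0) = b we get b = -1, and a·2π/3 + -1 = 2 gives a = 9/(2π), so
    z(θ) = (9/(2π)) θ − 1.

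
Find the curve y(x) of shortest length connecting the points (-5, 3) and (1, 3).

Arc-length functional: J[y] = ∫ sqrt(1 + (y')^2) dx.
Lagrangian L = sqrt(1 + (y')^2) has no explicit y dependence, so ∂L/∂y = 0 and the Euler-Lagrange equation gives
    d/dx( y' / sqrt(1 + (y')^2) ) = 0  ⇒  y' / sqrt(1 + (y')^2) = const.
Hence y' is constant, so y(x) is affine.
Fitting the endpoints (-5, 3) and (1, 3):
    slope m = (3 − 3) / (1 − (-5)) = 0,
    intercept c = 3 − m·(-5) = 3.
Extremal: y(x) = 3.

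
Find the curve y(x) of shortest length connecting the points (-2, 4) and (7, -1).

Arc-length functional: J[y] = ∫ sqrt(1 + (y')^2) dx.
Lagrangian L = sqrt(1 + (y')^2) has no explicit y dependence, so ∂L/∂y = 0 and the Euler-Lagrange equation gives
    d/dx( y' / sqrt(1 + (y')^2) ) = 0  ⇒  y' / sqrt(1 + (y')^2) = const.
Hence y' is constant, so y(x) is affine.
Fitting the endpoints (-2, 4) and (7, -1):
    slope m = ((-1) − 4) / (7 − (-2)) = -5/9,
    intercept c = 4 − m·(-2) = 26/9.
Extremal: y(x) = (-5/9) x + 26/9.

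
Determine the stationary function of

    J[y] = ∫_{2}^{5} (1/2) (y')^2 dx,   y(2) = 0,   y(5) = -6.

The Lagrangian is L = (1/2) (y')^2.
Compute ∂L/∂y = 0, ∂L/∂y' = y'.
The Euler-Lagrange equation d/dx(∂L/∂y') − ∂L/∂y = 0 reduces to
    y'' = 0.
Its general solution is
    y(x) = A x + B,
with A, B fixed by the endpoint conditions.
Applying the endpoint conditions y(2) = 0 and y(5) = -6: solve A·2 + B = 0 and A·5 + B = -6. Subtracting gives A(5 − 2) = -6 − 0, so A = -2, and B = 0 − A·2 = 4. Therefore
    y(x) = -2 x + 4.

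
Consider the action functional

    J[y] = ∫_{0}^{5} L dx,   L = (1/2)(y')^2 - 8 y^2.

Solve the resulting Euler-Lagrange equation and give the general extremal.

The Lagrangian is L = (1/2)(y')^2 - 8 y^2.
∂L/∂y = -16y.
∂L/∂y' = y'.
The Euler-Lagrange equation d/dx(∂L/∂y') − ∂L/∂y = 0 becomes:
    y'' + 16 y = 0
General solution: y(x) = A sin(4x) + B cos(4x), where A and B are arbitrary constants fixed by the endpoint conditions.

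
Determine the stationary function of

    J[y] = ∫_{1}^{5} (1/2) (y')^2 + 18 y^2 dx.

The Lagrangian is L = (1/2) (y')^2 + 18 y^2.
Compute ∂L/∂y = 36y, ∂L/∂y' = y'.
The Euler-Lagrange equation d/dx(∂L/∂y') − ∂L/∂y = 0 reduces to
    y'' − 36 y = 0.
Its general solution is
    y(x) = A e^(6x) + B e^(−6x),
with A, B fixed by the endpoint conditions.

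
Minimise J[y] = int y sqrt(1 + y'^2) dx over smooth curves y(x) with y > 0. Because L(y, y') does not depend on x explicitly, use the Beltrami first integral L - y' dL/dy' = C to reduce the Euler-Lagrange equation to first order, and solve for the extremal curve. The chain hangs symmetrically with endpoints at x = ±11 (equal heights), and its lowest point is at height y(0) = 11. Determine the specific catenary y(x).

The Lagrangian L(y, y') = y sqrt(1 + y'^2) has no explicit x dependence, so the Beltrami identity applies:
    L − y' ∂L/∂y' = C.
Compute ∂L/∂y' = y · y' / sqrt(1 + y'^2). Then
    L − y' ∂L/∂y'
    = y sqrt(1 + y'^2) − y · y'^2 / sqrt(1 + y'^2)
    = y (1 + y'^2 − y'^2) / sqrt(1 + y'^2)
    = y / sqrt(1 + y'^2) = C.
Squaring gives y^2 = C^2 (1 + y'^2), i.e.
    y'^2 = y^2 / C^2 − 1.
Separating variables,
    dy / sqrt(y^2 − C^2) = dx / C,
and integrating gives arccosh(y / C) = (x − a)/C, so
    y(x) = C cosh((x − a)/C),
the catenary. The constants C and a are fixed by the two endpoint conditions (and, for the hanging-chain problem, the length constraint selects C).
Now fit the given data. The endpoints x = ±11 are symmetric at equal height, so the catenary is even about its minimum: a = 0 and y(x) = C cosh(x/C). The lowest point is y(0) = C cosh(0) = C, and we are told y(0) = 11, so C = 11. Therefore
    y(x) = 11 cosh(x/11),
and at the endpoints
    y(±11) = 11 cosh(11/11).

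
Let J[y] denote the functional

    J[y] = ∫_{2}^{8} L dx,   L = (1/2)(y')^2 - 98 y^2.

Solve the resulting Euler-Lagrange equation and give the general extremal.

The Lagrangian is L = (1/2)(y')^2 - 98 y^2.
∂L/∂y = -196y.
∂L/∂y' = y'.
The Euler-Lagrange equation d/dx(∂L/∂y') − ∂L/∂y = 0 becomes:
    y'' + 196 y = 0
General solution: y(x) = A sin(14x) + B cos(14x), where A and B are arbitrary constants fixed by the endpoint conditions.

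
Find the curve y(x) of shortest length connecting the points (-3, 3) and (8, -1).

Arc-length functional: J[y] = ∫ sqrt(1 + (y')^2) dx.
Lagrangian L = sqrt(1 + (y')^2) has no explicit y dependence, so ∂L/∂y = 0 and the Euler-Lagrange equation gives
    d/dx( y' / sqrt(1 + (y')^2) ) = 0  ⇒  y' / sqrt(1 + (y')^2) = const.
Hence y' is constant, so y(x) is affine.
Fitting the endpoints (-3, 3) and (8, -1):
    slope m = ((-1) − 3) / (8 − (-3)) = -4/11,
    intercept c = 3 − m·(-3) = 21/11.
Extremal: y(x) = (-4/11) x + 21/11.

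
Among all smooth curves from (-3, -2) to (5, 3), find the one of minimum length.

Arc-length functional: J[y] = ∫ sqrt(1 + (y')^2) dx.
Lagrangian L = sqrt(1 + (y')^2) has no explicit y dependence, so ∂L/∂y = 0 and the Euler-Lagrange equation gives
    d/dx( y' / sqrt(1 + (y')^2) ) = 0  ⇒  y' / sqrt(1 + (y')^2) = const.
Hence y' is constant, so y(x) is affine.
Fitting the endpoints (-3, -2) and (5, 3):
    slope m = (3 − (-2)) / (5 − (-3)) = 5/8,
    intercept c = (-2) − m·(-3) = -1/8.
Extremal: y(x) = (5/8) x - 1/8.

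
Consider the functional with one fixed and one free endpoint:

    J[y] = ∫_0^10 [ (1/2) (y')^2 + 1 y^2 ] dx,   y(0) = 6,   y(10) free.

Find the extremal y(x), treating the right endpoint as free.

The Lagrangian L = (1/2) (y')^2 + 1 y^2 gives
    ∂L/∂y = 2 y,   ∂L/∂y' = y'.
Euler-Lagrange: y'' − 2 y = 0.
With k = sqrt(2), the general solution is
    y(x) = A cosh(sqrt(2) x) + B sinh(sqrt(2) x).
Fixed left endpoint y(0) = 6 ⇒ A = 6.
The right endpoint x = 10 is free, so the natural (transversality) condition is ∂L/∂y' |_{x=10} = 0, i.e. y'(10) = 0.
Compute y'(x) = A k sinh(k x) + B k cosh(k x), so
    y'(10) = A k sinh(k·10) + B k cosh(k·10) = 0
    ⇒ B = −A tanh(k·10) = − 6 tanh(sqrt(2)·10).
Therefore the extremal is
    y(x) = 6 cosh(sqrt(2) x) − 6 tanh(sqrt(2)·10) sinh(sqrt(2) x).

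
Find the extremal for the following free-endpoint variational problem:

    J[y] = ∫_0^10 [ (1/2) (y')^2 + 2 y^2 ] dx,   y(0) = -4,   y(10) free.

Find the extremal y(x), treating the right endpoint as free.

The Lagrangian L = (1/2) (y')^2 + 2 y^2 gives
    ∂L/∂y = 4 y,   ∂L/∂y' = y'.
Euler-Lagrange: y'' − 4 y = 0.
With k = 2, the general solution is
    y(x) = A cosh(2 x) + B sinh(2 x).
Fixed left endpoint y(0) = -4 ⇒ A = -4.
The right endpoint x = 10 is free, so the natural (transversality) condition is ∂L/∂y' |_{x=10} = 0, i.e. y'(10) = 0.
Compute y'(x) = A k sinh(k x) + B k cosh(k x), so
    y'(10) = A k sinh(k·10) + B k cosh(k·10) = 0
    ⇒ B = −A tanh(k·10) = 4 tanh(2·10).
Therefore the extremal is
    y(x) = −4 cosh(2 x) + 4 tanh(2·10) sinh(2 x).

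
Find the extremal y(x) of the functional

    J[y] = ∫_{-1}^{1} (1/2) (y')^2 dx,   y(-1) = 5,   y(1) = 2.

The Lagrangian is L = (1/2) (y')^2.
Compute ∂L/∂y = 0, ∂L/∂y' = y'.
The Euler-Lagrange equation d/dx(∂L/∂y') − ∂L/∂y = 0 reduces to
    y'' = 0.
Its general solution is
    y(x) = A x + B,
with A, B fixed by the endpoint conditions.
Applying the endpoint conditions y(-1) = 5 and y(1) = 2: solve A·-1 + B = 5 and A·1 + B = 2. Subtracting gives A(1 − -1) = 2 − 5, so A = -3/2, and B = 5 − A·-1 = 7/2. Therefore
    y(x) = (-3/2) x + 7/2.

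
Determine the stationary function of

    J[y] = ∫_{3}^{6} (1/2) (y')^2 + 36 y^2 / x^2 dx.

The Lagrangian is L = (1/2) (y')^2 + 36 y^2 / x^2.
Compute ∂L/∂y = 72y/x^2, ∂L/∂y' = y'.
The Euler-Lagrange equation d/dx(∂L/∂y') − ∂L/∂y = 0 reduces to
    y'' − 72/x^2 · y = 0  (x > 0).
Its general solution is
    y(x) = A x^9 + B x^(-8),
with A, B fixed by the endpoint conditions.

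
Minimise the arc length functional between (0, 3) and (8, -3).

Arc-length functional: J[y] = ∫ sqrt(1 + (y')^2) dx.
Lagrangian L = sqrt(1 + (y')^2) has no explicit y dependence, so ∂L/∂y = 0 and the Euler-Lagrange equation gives
    d/dx( y' / sqrt(1 + (y')^2) ) = 0  ⇒  y' / sqrt(1 + (y')^2) = const.
Hence y' is constant, so y(x) is affine.
Fitting the endpoints (0, 3) and (8, -3):
    slope m = ((-3) − 3) / (8 − 0) = -3/4,
    intercept c = 3 − m·0 = 3.
Extremal: y(x) = (-3/4) x + 3.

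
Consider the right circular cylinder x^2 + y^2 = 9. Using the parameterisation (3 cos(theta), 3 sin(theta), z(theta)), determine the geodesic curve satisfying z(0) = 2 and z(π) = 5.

Parameterise the cylinder of radius R = 3 as
    r(θ) = (3 cos θ, 3 sin θ, z(θ)).
The arc-length element is
    ds = sqrt(9 + (dz/dθ)^2) dθ,
so the Lagrangian is L = sqrt(9 + z'^2).
L depends on z' only, not on z or θ, so ∂L/∂z = 0 and
    ∂L/∂z' = z' / sqrt(9 + z'^2).
The Euler-Lagrange equation gives
    d/dθ( z' / sqrt(9 + z'^2) ) = 0,
so z' is constant. Integrating once:
    z(θ) = a θ + b,
a helix on the cylinder (a straight line when the cylinder is unrolled). The constants a, b are determined by the endpoint conditions.
With endpoint conditions z(0) = 2 and z(π) = 5: from z(0) = b we get b = 2, and a·π + 2 = 5 gives a = 3/π, so
    z(θ) = (3/π) θ + 2.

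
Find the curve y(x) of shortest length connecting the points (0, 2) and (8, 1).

Arc-length functional: J[y] = ∫ sqrt(1 + (y')^2) dx.
Lagrangian L = sqrt(1 + (y')^2) has no explicit y dependence, so ∂L/∂y = 0 and the Euler-Lagrange equation gives
    d/dx( y' / sqrt(1 + (y')^2) ) = 0  ⇒  y' / sqrt(1 + (y')^2) = const.
Hence y' is constant, so y(x) is affine.
Fitting the endpoints (0, 2) and (8, 1):
    slope m = (1 − 2) / (8 − 0) = -1/8,
    intercept c = 2 − m·0 = 2.
Extremal: y(x) = (-1/8) x + 2.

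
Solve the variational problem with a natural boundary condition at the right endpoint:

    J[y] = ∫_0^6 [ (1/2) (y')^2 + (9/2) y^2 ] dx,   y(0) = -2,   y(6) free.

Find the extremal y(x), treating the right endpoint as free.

The Lagrangian L = (1/2) (y')^2 + (9/2) y^2 gives
    ∂L/∂y = 9 y,   ∂L/∂y' = y'.
Euler-Lagrange: y'' − 9 y = 0.
With k = 3, the general solution is
    y(x) = A cosh(3 x) + B sinh(3 x).
Fixed left endpoint y(0) = -2 ⇒ A = -2.
The right endpoint x = 6 is free, so the natural (transversality) condition is ∂L/∂y' |_{x=6} = 0, i.e. y'(6) = 0.
Compute y'(x) = A k sinh(k x) + B k cosh(k x), so
    y'(6) = A k sinh(k·6) + B k cosh(k·6) = 0
    ⇒ B = −A tanh(k·6) = 2 tanh(3·6).
Therefore the extremal is
    y(x) = −2 cosh(3 x) + 2 tanh(3·6) sinh(3 x).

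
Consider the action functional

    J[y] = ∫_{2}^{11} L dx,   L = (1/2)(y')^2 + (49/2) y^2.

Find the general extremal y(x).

The Lagrangian is L = (1/2)(y')^2 + (49/2) y^2.
∂L/∂y = 49y.
∂L/∂y' = y'.
The Euler-Lagrange equation d/dx(∂L/∂y') − ∂L/∂y = 0 becomes:
    y'' - 49 y = 0
General solution: y(x) = A e^(7x) + B e^(-7x), where A and B are arbitrary constants fixed by the endpoint conditions.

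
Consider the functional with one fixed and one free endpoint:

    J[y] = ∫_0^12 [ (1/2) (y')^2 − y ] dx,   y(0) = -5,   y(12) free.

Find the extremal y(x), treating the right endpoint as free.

The Lagrangian L = (1/2) (y')^2 − y gives
    ∂L/∂y = −1,   ∂L/∂y' = y'.
Euler-Lagrange: d/dx(y') − (−1) = 0, i.e. y'' + 1 = 0, so
    y(x) = −(1/2) x^2 + C1 x + C2.
Fixed left endpoint y(0) = -5 ⇒ C2 = -5.
The right endpoint x = 12 is free, so the natural (transversality) condition is ∂L/∂y' |_{x=12} = 0, i.e. y'(12) = 0.
Compute y'(x) = −1 x + C1, so y'(12) = −12 + C1 = 0 ⇒ C1 = 12.
Therefore the extremal is
    y(x) = −x^2/2 + 12 x − 5.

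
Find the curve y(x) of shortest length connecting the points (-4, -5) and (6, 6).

Arc-length functional: J[y] = ∫ sqrt(1 + (y')^2) dx.
Lagrangian L = sqrt(1 + (y')^2) has no explicit y dependence, so ∂L/∂y = 0 and the Euler-Lagrange equation gives
    d/dx( y' / sqrt(1 + (y')^2) ) = 0  ⇒  y' / sqrt(1 + (y')^2) = const.
Hence y' is constant, so y(x) is affine.
Fitting the endpoints (-4, -5) and (6, 6):
    slope m = (6 − (-5)) / (6 − (-4)) = 11/10,
    intercept c = (-5) − m·(-4) = -3/5.
Extremal: y(x) = (11/10) x - 3/5.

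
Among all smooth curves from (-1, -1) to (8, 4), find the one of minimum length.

Arc-length functional: J[y] = ∫ sqrt(1 + (y')^2) dx.
Lagrangian L = sqrt(1 + (y')^2) has no explicit y dependence, so ∂L/∂y = 0 and the Euler-Lagrange equation gives
    d/dx( y' / sqrt(1 + (y')^2) ) = 0  ⇒  y' / sqrt(1 + (y')^2) = const.
Hence y' is constant, so y(x) is affine.
Fitting the endpoints (-1, -1) and (8, 4):
    slope m = (4 − (-1)) / (8 − (-1)) = 5/9,
    intercept c = (-1) − m·(-1) = -4/9.
Extremal: y(x) = (5/9) x - 4/9.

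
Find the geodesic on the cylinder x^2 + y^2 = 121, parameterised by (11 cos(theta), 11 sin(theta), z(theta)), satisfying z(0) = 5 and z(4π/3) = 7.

Parameterise the cylinder of radius R = 11 as
    r(θ) = (11 cos θ, 11 sin θ, z(θ)).
The arc-length element is
    ds = sqrt(121 + (dz/dθ)^2) dθ,
so the Lagrangian is L = sqrt(121 + z'^2).
L depends on z' only, not on z or θ, so ∂L/∂z = 0 and
    ∂L/∂z' = z' / sqrt(121 + z'^2).
The Euler-Lagrange equation gives
    d/dθ( z' / sqrt(121 + z'^2) ) = 0,
so z' is constant. Integrating once:
    z(θ) = a θ + b,
a helix on the cylinder (a straight line when the cylinder is unrolled). The constants a, b are determined by the endpoint conditions.
With endpoint conditions z(0) = 5 and z(4π/3) = 7: from z(0) = b we get b = 5, and a·4π/3 + 5 = 7 gives a = 3/(2π), so
    z(θ) = (3/(2π)) θ + 5.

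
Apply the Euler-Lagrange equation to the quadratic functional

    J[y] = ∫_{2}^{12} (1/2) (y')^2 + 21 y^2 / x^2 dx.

The Lagrangian is L = (1/2) (y')^2 + 21 y^2 / x^2.
Compute ∂L/∂y = 42y/x^2, ∂L/∂y' = y'.
The Euler-Lagrange equation d/dx(∂L/∂y') − ∂L/∂y = 0 reduces to
    y'' − 42/x^2 · y = 0  (x > 0).
Its general solution is
    y(x) = A x^7 + B x^(-6),
with A, B fixed by the endpoint conditions.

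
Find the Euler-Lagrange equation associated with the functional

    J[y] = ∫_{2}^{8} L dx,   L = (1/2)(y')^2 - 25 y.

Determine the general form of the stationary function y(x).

The Lagrangian is L = (1/2)(y')^2 - 25 y.
∂L/∂y = -25.
∂L/∂y' = y'.
The Euler-Lagrange equation d/dx(∂L/∂y') − ∂L/∂y = 0 becomes:
    y'' + 25 = 0
General solution: y(x) = -(25/2) x^2 + A x + B, where A and B are arbitrary constants fixed by the endpoint conditions.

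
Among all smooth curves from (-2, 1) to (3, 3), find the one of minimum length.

Arc-length functional: J[y] = ∫ sqrt(1 + (y')^2) dx.
Lagrangian L = sqrt(1 + (y')^2) has no explicit y dependence, so ∂L/∂y = 0 and the Euler-Lagrange equation gives
    d/dx( y' / sqrt(1 + (y')^2) ) = 0  ⇒  y' / sqrt(1 + (y')^2) = const.
Hence y' is constant, so y(x) is affine.
Fitting the endpoints (-2, 1) and (3, 3):
    slope m = (3 − 1) / (3 − (-2)) = 2/5,
    intercept c = 1 − m·(-2) = 9/5.
Extremal: y(x) = (2/5) x + 9/5.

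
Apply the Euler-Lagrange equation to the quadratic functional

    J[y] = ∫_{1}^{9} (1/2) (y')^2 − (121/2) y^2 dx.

The Lagrangian is L = (1/2) (y')^2 − (121/2) y^2.
Compute ∂L/∂y = -121y, ∂L/∂y' = y'.
The Euler-Lagrange equation d/dx(∂L/∂y') − ∂L/∂y = 0 reduces to
    y'' + 121 y = 0.
Its general solution is
    y(x) = A sin(11x) + B cos(11x),
with A, B fixed by the endpoint conditions.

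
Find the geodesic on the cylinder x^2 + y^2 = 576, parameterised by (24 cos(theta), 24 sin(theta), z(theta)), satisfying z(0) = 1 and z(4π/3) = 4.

Parameterise the cylinder of radius R = 24 as
    r(θ) = (24 cos θ, 24 sin θ, z(θ)).
The arc-length element is
    ds = sqrt(576 + (dz/dθ)^2) dθ,
so the Lagrangian is L = sqrt(576 + z'^2).
L depends on z' only, not on z or θ, so ∂L/∂z = 0 and
    ∂L/∂z' = z' / sqrt(576 + z'^2).
The Euler-Lagrange equation gives
    d/dθ( z' / sqrt(576 + z'^2) ) = 0,
so z' is constant. Integrating once:
    z(θ) = a θ + b,
a helix on the cylinder (a straight line when the cylinder is unrolled). The constants a, b are determined by the endpoint conditions.
With endpoint conditions z(0) = 1 and z(4π/3) = 4: from z(0) = b we get b = 1, and a·4π/3 + 1 = 4 gives a = 9/(4π), so
    z(θ) = (9/(4π)) θ + 1.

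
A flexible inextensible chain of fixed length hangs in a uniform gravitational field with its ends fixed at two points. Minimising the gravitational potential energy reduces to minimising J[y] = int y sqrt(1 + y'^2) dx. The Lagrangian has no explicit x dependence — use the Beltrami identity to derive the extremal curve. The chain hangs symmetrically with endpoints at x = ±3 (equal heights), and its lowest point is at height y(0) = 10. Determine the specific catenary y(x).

The Lagrangian L(y, y') = y sqrt(1 + y'^2) has no explicit x dependence, so the Beltrami identity applies:
    L − y' ∂L/∂y' = C.
Compute ∂L/∂y' = y · y' / sqrt(1 + y'^2). Then
    L − y' ∂L/∂y'
    = y sqrt(1 + y'^2) − y · y'^2 / sqrt(1 + y'^2)
    = y (1 + y'^2 − y'^2) / sqrt(1 + y'^2)
    = y / sqrt(1 + y'^2) = C.
Squaring gives y^2 = C^2 (1 + y'^2), i.e.
    y'^2 = y^2 / C^2 − 1.
Separating variables,
    dy / sqrt(y^2 − C^2) = dx / C,
and integrating gives arccosh(y / C) = (x − a)/C, so
    y(x) = C cosh((x − a)/C),
the catenary. The constants C and a are fixed by the two endpoint conditions (and, for the hanging-chain problem, the length constraint selects C).
Now fit the given data. The endpoints x = ±3 are symmetric at equal height, so the catenary is even about its minimum: a = 0 and y(x) = C cosh(x/C). The lowest point is y(0) = C cosh(0) = C, and we are told y(0) = 10, so C = 10. Therefore
    y(x) = 10 cosh(x/10),
and at the endpoints
    y(±3) = 10 cosh(3/10).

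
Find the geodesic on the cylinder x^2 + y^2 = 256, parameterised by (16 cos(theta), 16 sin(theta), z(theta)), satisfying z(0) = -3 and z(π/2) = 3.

Parameterise the cylinder of radius R = 16 as
    r(θ) = (16 cos θ, 16 sin θ, z(θ)).
The arc-length element is
    ds = sqrt(256 + (dz/dθ)^2) dθ,
so the Lagrangian is L = sqrt(256 + z'^2).
L depends on z' only, not on z or θ, so ∂L/∂z = 0 and
    ∂L/∂z' = z' / sqrt(256 + z'^2).
The Euler-Lagrange equation gives
    d/dθ( z' / sqrt(256 + z'^2) ) = 0,
so z' is constant. Integrating once:
    z(θ) = a θ + b,
a helix on the cylinder (a straight line when the cylinder is unrolled). The constants a, b are determined by the endpoint conditions.
With endpoint conditions z(0) = -3 and z(π/2) = 3: from z(0) = b we get b = -3, and a·π/2 + -3 = 3 gives a = 12/π, so
    z(θ) = (12/π) θ − 3.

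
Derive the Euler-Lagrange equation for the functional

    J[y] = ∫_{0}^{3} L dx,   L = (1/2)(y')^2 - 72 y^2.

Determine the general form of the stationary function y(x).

The Lagrangian is L = (1/2)(y')^2 - 72 y^2.
∂L/∂y = -144y.
∂L/∂y' = y'.
The Euler-Lagrange equation d/dx(∂L/∂y') − ∂L/∂y = 0 becomes:
    y'' + 144 y = 0
General solution: y(x) = A sin(12x) + B cos(12x), where A and B are arbitrary constants fixed by the endpoint conditions.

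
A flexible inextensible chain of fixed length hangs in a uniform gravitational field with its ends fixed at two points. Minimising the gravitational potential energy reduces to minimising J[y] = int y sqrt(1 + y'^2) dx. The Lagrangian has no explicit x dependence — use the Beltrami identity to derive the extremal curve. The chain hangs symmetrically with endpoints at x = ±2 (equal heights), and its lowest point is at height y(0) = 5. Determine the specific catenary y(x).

The Lagrangian L(y, y') = y sqrt(1 + y'^2) has no explicit x dependence, so the Beltrami identity applies:
    L − y' ∂L/∂y' = C.
Compute ∂L/∂y' = y · y' / sqrt(1 + y'^2). Then
    L − y' ∂L/∂y'
    = y sqrt(1 + y'^2) − y · y'^2 / sqrt(1 + y'^2)
    = y (1 + y'^2 − y'^2) / sqrt(1 + y'^2)
    = y / sqrt(1 + y'^2) = C.
Squaring gives y^2 = C^2 (1 + y'^2), i.e.
    y'^2 = y^2 / C^2 − 1.
Separating variables,
    dy / sqrt(y^2 − C^2) = dx / C,
and integrating gives arccosh(y / C) = (x − a)/C, so
    y(x) = C cosh((x − a)/C),
the catenary. The constants C and a are fixed by the two endpoint conditions (and, for the hanging-chain problem, the length constraint selects C).
Now fit the given data. The endpoints x = ±2 are symmetric at equal height, so the catenary is even about its minimum: a = 0 and y(x) = C cosh(x/C). The lowest point is y(0) = C cosh(0) = C, and we are told y(0) = 5, so C = 5. Therefore
    y(x) = 5 cosh(x/5),
and at the endpoints
    y(±2) = 5 cosh(2/5).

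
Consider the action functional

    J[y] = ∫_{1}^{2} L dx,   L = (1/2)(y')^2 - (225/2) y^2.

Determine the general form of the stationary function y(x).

The Lagrangian is L = (1/2)(y')^2 - (225/2) y^2.
∂L/∂y = -225y.
∂L/∂y' = y'.
The Euler-Lagrange equation d/dx(∂L/∂y') − ∂L/∂y = 0 becomes:
    y'' + 225 y = 0
General solution: y(x) = A sin(15x) + B cos(15x), where A and B are arbitrary constants fixed by the endpoint conditions.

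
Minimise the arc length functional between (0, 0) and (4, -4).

Arc-length functional: J[y] = ∫ sqrt(1 + (y')^2) dx.
Lagrangian L = sqrt(1 + (y')^2) has no explicit y dependence, so ∂L/∂y = 0 and the Euler-Lagrange equation gives
    d/dx( y' / sqrt(1 + (y')^2) ) = 0  ⇒  y' / sqrt(1 + (y')^2) = const.
Hence y' is constant, so y(x) is affine.
Fitting the endpoints (0, 0) and (4, -4):
    slope m = ((-4) − 0) / (4 − 0) = -1,
    intercept c = 0 − m·0 = 0.
Extremal: y(x) = -x.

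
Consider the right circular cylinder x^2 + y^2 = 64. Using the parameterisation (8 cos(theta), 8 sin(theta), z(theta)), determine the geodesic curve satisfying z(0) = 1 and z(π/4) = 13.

Parameterise the cylinder of radius R = 8 as
    r(θ) = (8 cos θ, 8 sin θ, z(θ)).
The arc-length element is
    ds = sqrt(64 + (dz/dθ)^2) dθ,
so the Lagrangian is L = sqrt(64 + z'^2).
L depends on z' only, not on z or θ, so ∂L/∂z = 0 and
    ∂L/∂z' = z' / sqrt(64 + z'^2).
The Euler-Lagrange equation gives
    d/dθ( z' / sqrt(64 + z'^2) ) = 0,
so z' is constant. Integrating once:
    z(θ) = a θ + b,
a helix on the cylinder (a straight line when the cylinder is unrolled). The constants a, b are determined by the endpoint conditions.
With endpoint conditions z(0) = 1 and z(π/4) = 13: from z(0) = b we get b = 1, and a·π/4 + 1 = 13 gives a = 48/π, so
    z(θ) = (48/π) θ + 1.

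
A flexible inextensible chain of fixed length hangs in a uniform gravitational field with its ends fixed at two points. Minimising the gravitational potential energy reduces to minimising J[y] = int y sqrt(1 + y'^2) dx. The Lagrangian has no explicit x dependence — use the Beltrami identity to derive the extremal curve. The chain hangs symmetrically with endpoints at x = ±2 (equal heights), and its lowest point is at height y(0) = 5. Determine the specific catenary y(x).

The Lagrangian L(y, y') = y sqrt(1 + y'^2) has no explicit x dependence, so the Beltrami identity applies:
    L − y' ∂L/∂y' = C.
Compute ∂L/∂y' = y · y' / sqrt(1 + y'^2). Then
    L − y' ∂L/∂y'
    = y sqrt(1 + y'^2) − y · y'^2 / sqrt(1 + y'^2)
    = y (1 + y'^2 − y'^2) / sqrt(1 + y'^2)
    = y / sqrt(1 + y'^2) = C.
Squaring gives y^2 = C^2 (1 + y'^2), i.e.
    y'^2 = y^2 / C^2 − 1.
Separating variables,
    dy / sqrt(y^2 − C^2) = dx / C,
and integrating gives arccosh(y / C) = (x − a)/C, so
    y(x) = C cosh((x − a)/C),
the catenary. The constants C and a are fixed by the two endpoint conditions (and, for the hanging-chain problem, the length constraint selects C).
Now fit the given data. The endpoints x = ±2 are symmetric at equal height, so the catenary is even about its minimum: a = 0 and y(x) = C cosh(x/C). The lowest point is y(0) = C cosh(0) = C, and we are told y(0) = 5, so C = 5. Therefore
    y(x) = 5 cosh(x/5),
and at the endpoints
    y(±2) = 5 cosh(2/5).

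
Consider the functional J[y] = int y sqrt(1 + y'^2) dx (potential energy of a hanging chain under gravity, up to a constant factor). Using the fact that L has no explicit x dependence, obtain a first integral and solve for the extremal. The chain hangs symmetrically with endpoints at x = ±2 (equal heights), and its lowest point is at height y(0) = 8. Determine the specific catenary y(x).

The Lagrangian L(y, y') = y sqrt(1 + y'^2) has no explicit x dependence, so the Beltrami identity applies:
    L − y' ∂L/∂y' = C.
Compute ∂L/∂y' = y · y' / sqrt(1 + y'^2). Then
    L − y' ∂L/∂y'
    = y sqrt(1 + y'^2) − y · y'^2 / sqrt(1 + y'^2)
    = y (1 + y'^2 − y'^2) / sqrt(1 + y'^2)
    = y / sqrt(1 + y'^2) = C.
Squaring gives y^2 = C^2 (1 + y'^2), i.e.
    y'^2 = y^2 / C^2 − 1.
Separating variables,
    dy / sqrt(y^2 − C^2) = dx / C,
and integrating gives arccosh(y / C) = (x − a)/C, so
    y(x) = C cosh((x − a)/C),
the catenary. The constants C and a are fixed by the two endpoint conditions (and, for the hanging-chain problem, the length constraint selects C).
Now fit the given data. The endpoints x = ±2 are symmetric at equal height, so the catenary is even about its minimum: a = 0 and y(x) = C cosh(x/C). The lowest point is y(0) = C cosh(0) = C, and we are told y(0) = 8, so C = 8. Therefore
    y(x) = 8 cosh(x/8),
and at the endpoints
    y(±2) = 8 cosh(2/8).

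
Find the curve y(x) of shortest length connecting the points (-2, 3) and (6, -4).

Arc-length functional: J[y] = ∫ sqrt(1 + (y')^2) dx.
Lagrangian L = sqrt(1 + (y')^2) has no explicit y dependence, so ∂L/∂y = 0 and the Euler-Lagrange equation gives
    d/dx( y' / sqrt(1 + (y')^2) ) = 0  ⇒  y' / sqrt(1 + (y')^2) = const.
Hence y' is constant, so y(x) is affine.
Fitting the endpoints (-2, 3) and (6, -4):
    slope m = ((-4) − 3) / (6 − (-2)) = -7/8,
    intercept c = 3 − m·(-2) = 5/4.
Extremal: y(x) = (-7/8) x + 5/4.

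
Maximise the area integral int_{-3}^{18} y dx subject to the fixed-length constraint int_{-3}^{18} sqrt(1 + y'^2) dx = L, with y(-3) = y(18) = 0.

Set up the augmented Lagrangian using a multiplier λ for the length constraint:
    F(y, y') = y − λ sqrt(1 + y'^2).
F has no explicit x dependence, so the Beltrami identity yields a first integral
    F − y' ∂F/∂y' = C.
Compute ∂F/∂y' = −λ y' / sqrt(1 + y'^2). Then
    y − λ sqrt(1 + y'^2) + λ y'^2 / sqrt(1 + y'^2) = C
    ⇒  y − λ / sqrt(1 + y'^2) = C.
Solving for y' and integrating gives
    (x − a)^2 + (y − b)^2 = λ^2,
a circular arc of radius λ. The constants a, b are determined by the endpoint conditions y(-3) = y(18) = 0, and λ is fixed implicitly by the length constraint
    ∫_{-3}^{18} sqrt(1 + y'^2) dx = L.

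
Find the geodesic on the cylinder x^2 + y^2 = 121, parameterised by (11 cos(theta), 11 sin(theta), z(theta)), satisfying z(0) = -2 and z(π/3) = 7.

Parameterise the cylinder of radius R = 11 as
    r(θ) = (11 cos θ, 11 sin θ, z(θ)).
The arc-length element is
    ds = sqrt(121 + (dz/dθ)^2) dθ,
so the Lagrangian is L = sqrt(121 + z'^2).
L depends on z' only, not on z or θ, so ∂L/∂z = 0 and
    ∂L/∂z' = z' / sqrt(121 + z'^2).
The Euler-Lagrange equation gives
    d/dθ( z' / sqrt(121 + z'^2) ) = 0,
so z' is constant. Integrating once:
    z(θ) = a θ + b,
a helix on the cylinder (a straight line when the cylinder is unrolled). The constants a, b are determined by the endpoint conditions.
With endpoint conditions z(0) = -2 and z(π/3) = 7: from z(0) = b we get b = -2, and a·π/3 + -2 = 7 gives a = 27/π, so
    z(θ) = (27/π) θ − 2.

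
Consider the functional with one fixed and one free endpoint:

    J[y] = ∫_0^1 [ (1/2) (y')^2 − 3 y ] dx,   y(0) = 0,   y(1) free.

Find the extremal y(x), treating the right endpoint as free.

The Lagrangian L = (1/2) (y')^2 − 3 y gives
    ∂L/∂y = −3,   ∂L/∂y' = y'.
Euler-Lagrange: d/dx(y') − (−3) = 0, i.e. y'' + 3 = 0, so
    y(x) = −(3/2) x^2 + C1 x + C2.
Fixed left endpoint y(0) = 0 ⇒ C2 = 0.
The right endpoint x = 1 is free, so the natural (transversality) condition is ∂L/∂y' |_{x=1} = 0, i.e. y'(1) = 0.
Compute y'(x) = −3 x + C1, so y'(1) = −3 + C1 = 0 ⇒ C1 = 3.
Therefore the extremal is
    y(x) = −(3/2) x^2 + 3 x.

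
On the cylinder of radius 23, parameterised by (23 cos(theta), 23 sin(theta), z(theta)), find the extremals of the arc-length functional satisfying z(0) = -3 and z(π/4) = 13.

Parameterise the cylinder of radius R = 23 as
    r(θ) = (23 cos θ, 23 sin θ, z(θ)).
The arc-length element is
    ds = sqrt(529 + (dz/dθ)^2) dθ,
so the Lagrangian is L = sqrt(529 + z'^2).
L depends on z' only, not on z or θ, so ∂L/∂z = 0 and
    ∂L/∂z' = z' / sqrt(529 + z'^2).
The Euler-Lagrange equation gives
    d/dθ( z' / sqrt(529 + z'^2) ) = 0,
so z' is constant. Integrating once:
    z(θ) = a θ + b,
a helix on the cylinder (a straight line when the cylinder is unrolled). The constants a, b are determined by the endpoint conditions.
With endpoint conditions z(0) = -3 and z(π/4) = 13: from z(0) = b we get b = -3, and a·π/4 + -3 = 13 gives a = 64/π, so
    z(θ) = (64/π) θ − 3.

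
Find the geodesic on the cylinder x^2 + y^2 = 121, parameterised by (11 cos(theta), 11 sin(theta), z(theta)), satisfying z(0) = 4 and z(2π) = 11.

Parameterise the cylinder of radius R = 11 as
    r(θ) = (11 cos θ, 11 sin θ, z(θ)).
The arc-length element is
    ds = sqrt(121 + (dz/dθ)^2) dθ,
so the Lagrangian is L = sqrt(121 + z'^2).
L depends on z' only, not on z or θ, so ∂L/∂z = 0 and
    ∂L/∂z' = z' / sqrt(121 + z'^2).
The Euler-Lagrange equation gives
    d/dθ( z' / sqrt(121 + z'^2) ) = 0,
so z' is constant. Integrating once:
    z(θ) = a θ + b,
a helix on the cylinder (a straight line when the cylinder is unrolled). The constants a, b are determined by the endpoint conditions.
With endpoint conditions z(0) = 4 and z(2π) = 11: from z(0) = b we get b = 4, and a·2π + 4 = 11 gives a = 7/(2π), so
    z(θ) = (7/(2π)) θ + 4.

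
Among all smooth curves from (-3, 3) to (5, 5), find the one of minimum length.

Arc-length functional: J[y] = ∫ sqrt(1 + (y')^2) dx.
Lagrangian L = sqrt(1 + (y')^2) has no explicit y dependence, so ∂L/∂y = 0 and the Euler-Lagrange equation gives
    d/dx( y' / sqrt(1 + (y')^2) ) = 0  ⇒  y' / sqrt(1 + (y')^2) = const.
Hence y' is constant, so y(x) is affine.
Fitting the endpoints (-3, 3) and (5, 5):
    slope m = (5 − 3) / (5 − (-3)) = 1/4,
    intercept c = 3 − m·(-3) = 15/4.
Extremal: y(x) = (1/4) x + 15/4.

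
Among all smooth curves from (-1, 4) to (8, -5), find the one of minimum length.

Arc-length functional: J[y] = ∫ sqrt(1 + (y')^2) dx.
Lagrangian L = sqrt(1 + (y')^2) has no explicit y dependence, so ∂L/∂y = 0 and the Euler-Lagrange equation gives
    d/dx( y' / sqrt(1 + (y')^2) ) = 0  ⇒  y' / sqrt(1 + (y')^2) = const.
Hence y' is constant, so y(x) is affine.
Fitting the endpoints (-1, 4) and (8, -5):
    slope m = ((-5) − 4) / (8 − (-1)) = -1,
    intercept c = 4 − m·(-1) = 3.
Extremal: y(x) = -x + 3.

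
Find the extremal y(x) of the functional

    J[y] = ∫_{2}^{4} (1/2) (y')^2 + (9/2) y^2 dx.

The Lagrangian is L = (1/2) (y')^2 + (9/2) y^2.
Compute ∂L/∂y = 9y, ∂L/∂y' = y'.
The Euler-Lagrange equation d/dx(∂L/∂y') − ∂L/∂y = 0 reduces to
    y'' − 9 y = 0.
Its general solution is
    y(x) = A e^(3x) + B e^(−3x),
with A, B fixed by the endpoint conditions.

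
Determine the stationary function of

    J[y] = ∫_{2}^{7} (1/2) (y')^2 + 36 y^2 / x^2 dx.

The Lagrangian is L = (1/2) (y')^2 + 36 y^2 / x^2.
Compute ∂L/∂y = 72y/x^2, ∂L/∂y' = y'.
The Euler-Lagrange equation d/dx(∂L/∂y') − ∂L/∂y = 0 reduces to
    y'' − 72/x^2 · y = 0  (x > 0).
Its general solution is
    y(x) = A x^9 + B x^(-8),
with A, B fixed by the endpoint conditions.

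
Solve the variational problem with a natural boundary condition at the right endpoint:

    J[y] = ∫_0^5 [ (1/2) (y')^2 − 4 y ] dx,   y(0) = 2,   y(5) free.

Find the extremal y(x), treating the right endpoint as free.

The Lagrangian L = (1/2) (y')^2 − 4 y gives
    ∂L/∂y = −4,   ∂L/∂y' = y'.
Euler-Lagrange: d/dx(y') − (−4) = 0, i.e. y'' + 4 = 0, so
    y(x) = −(4/2) x^2 + C1 x + C2.
Fixed left endpoint y(0) = 2 ⇒ C2 = 2.
The right endpoint x = 5 is free, so the natural (transversality) condition is ∂L/∂y' |_{x=5} = 0, i.e. y'(5) = 0.
Compute y'(x) = −4 x + C1, so y'(5) = −20 + C1 = 0 ⇒ C1 = 20.
Therefore the extremal is
    y(x) = −2 x^2 + 20 x + 2.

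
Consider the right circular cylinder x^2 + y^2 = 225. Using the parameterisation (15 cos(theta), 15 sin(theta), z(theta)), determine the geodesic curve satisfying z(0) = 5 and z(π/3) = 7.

Parameterise the cylinder of radius R = 15 as
    r(θ) = (15 cos θ, 15 sin θ, z(θ)).
The arc-length element is
    ds = sqrt(225 + (dz/dθ)^2) dθ,
so the Lagrangian is L = sqrt(225 + z'^2).
L depends on z' only, not on z or θ, so ∂L/∂z = 0 and
    ∂L/∂z' = z' / sqrt(225 + z'^2).
The Euler-Lagrange equation gives
    d/dθ( z' / sqrt(225 + z'^2) ) = 0,
so z' is constant. Integrating once:
    z(θ) = a θ + b,
a helix on the cylinder (a straight line when the cylinder is unrolled). The constants a, b are determined by the endpoint conditions.
With endpoint conditions z(0) = 5 and z(π/3) = 7: from z(0) = b we get b = 5, and a·π/3 + 5 = 7 gives a = 6/π, so
    z(θ) = (6/π) θ + 5.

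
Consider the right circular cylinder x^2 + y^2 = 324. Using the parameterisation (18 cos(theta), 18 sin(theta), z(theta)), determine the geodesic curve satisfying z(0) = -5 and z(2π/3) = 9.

Parameterise the cylinder of radius R = 18 as
    r(θ) = (18 cos θ, 18 sin θ, z(θ)).
The arc-length element is
    ds = sqrt(324 + (dz/dθ)^2) dθ,
so the Lagrangian is L = sqrt(324 + z'^2).
L depends on z' only, not on z or θ, so ∂L/∂z = 0 and
    ∂L/∂z' = z' / sqrt(324 + z'^2).
The Euler-Lagrange equation gives
    d/dθ( z' / sqrt(324 + z'^2) ) = 0,
so z' is constant. Integrating once:
    z(θ) = a θ + b,
a helix on the cylinder (a straight line when the cylinder is unrolled). The constants a, b are determined by the endpoint conditions.
With endpoint conditions z(0) = -5 and z(2π/3) = 9: from z(0) = b we get b = -5, and a·2π/3 + -5 = 9 gives a = 21/π, so
    z(θ) = (21/π) θ − 5.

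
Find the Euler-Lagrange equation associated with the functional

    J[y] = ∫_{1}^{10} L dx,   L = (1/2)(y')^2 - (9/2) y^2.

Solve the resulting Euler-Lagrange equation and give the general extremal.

The Lagrangian is L = (1/2)(y')^2 - (9/2) y^2.
∂L/∂y = -9y.
∂L/∂y' = y'.
The Euler-Lagrange equation d/dx(∂L/∂y') − ∂L/∂y = 0 becomes:
    y'' + 9 y = 0
General solution: y(x) = A sin(3x) + B cos(3x), where A and B are arbitrary constants fixed by the endpoint conditions.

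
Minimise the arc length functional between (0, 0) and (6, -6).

Arc-length functional: J[y] = ∫ sqrt(1 + (y')^2) dx.
Lagrangian L = sqrt(1 + (y')^2) has no explicit y dependence, so ∂L/∂y = 0 and the Euler-Lagrange equation gives
    d/dx( y' / sqrt(1 + (y')^2) ) = 0  ⇒  y' / sqrt(1 + (y')^2) = const.
Hence y' is constant, so y(x) is affine.
Fitting the endpoints (0, 0) and (6, -6):
    slope m = ((-6) − 0) / (6 − 0) = -1,
    intercept c = 0 − m·0 = 0.
Extremal: y(x) = -x.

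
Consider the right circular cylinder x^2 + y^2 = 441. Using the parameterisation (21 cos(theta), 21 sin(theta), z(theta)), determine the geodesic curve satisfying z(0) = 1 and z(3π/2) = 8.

Parameterise the cylinder of radius R = 21 as
    r(θ) = (21 cos θ, 21 sin θ, z(θ)).
The arc-length element is
    ds = sqrt(441 + (dz/dθ)^2) dθ,
so the Lagrangian is L = sqrt(441 + z'^2).
L depends on z' only, not on z or θ, so ∂L/∂z = 0 and
    ∂L/∂z' = z' / sqrt(441 + z'^2).
The Euler-Lagrange equation gives
    d/dθ( z' / sqrt(441 + z'^2) ) = 0,
so z' is constant. Integrating once:
    z(θ) = a θ + b,
a helix on the cylinder (a straight line when the cylinder is unrolled). The constants a, b are determined by the endpoint conditions.
With endpoint conditions z(0) = 1 and z(3π/2) = 8: from z(0) = b we get b = 1, and a·3π/2 + 1 = 8 gives a = 14/(3π), so
    z(θ) = (14/(3π)) θ + 1.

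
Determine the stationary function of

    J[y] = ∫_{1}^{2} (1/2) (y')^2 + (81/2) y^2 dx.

The Lagrangian is L = (1/2) (y')^2 + (81/2) y^2.
Compute ∂L/∂y = 81y, ∂L/∂y' = y'.
The Euler-Lagrange equation d/dx(∂L/∂y') − ∂L/∂y = 0 reduces to
    y'' − 81 y = 0.
Its general solution is
    y(x) = A e^(9x) + B e^(−9x),
with A, B fixed by the endpoint conditions.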